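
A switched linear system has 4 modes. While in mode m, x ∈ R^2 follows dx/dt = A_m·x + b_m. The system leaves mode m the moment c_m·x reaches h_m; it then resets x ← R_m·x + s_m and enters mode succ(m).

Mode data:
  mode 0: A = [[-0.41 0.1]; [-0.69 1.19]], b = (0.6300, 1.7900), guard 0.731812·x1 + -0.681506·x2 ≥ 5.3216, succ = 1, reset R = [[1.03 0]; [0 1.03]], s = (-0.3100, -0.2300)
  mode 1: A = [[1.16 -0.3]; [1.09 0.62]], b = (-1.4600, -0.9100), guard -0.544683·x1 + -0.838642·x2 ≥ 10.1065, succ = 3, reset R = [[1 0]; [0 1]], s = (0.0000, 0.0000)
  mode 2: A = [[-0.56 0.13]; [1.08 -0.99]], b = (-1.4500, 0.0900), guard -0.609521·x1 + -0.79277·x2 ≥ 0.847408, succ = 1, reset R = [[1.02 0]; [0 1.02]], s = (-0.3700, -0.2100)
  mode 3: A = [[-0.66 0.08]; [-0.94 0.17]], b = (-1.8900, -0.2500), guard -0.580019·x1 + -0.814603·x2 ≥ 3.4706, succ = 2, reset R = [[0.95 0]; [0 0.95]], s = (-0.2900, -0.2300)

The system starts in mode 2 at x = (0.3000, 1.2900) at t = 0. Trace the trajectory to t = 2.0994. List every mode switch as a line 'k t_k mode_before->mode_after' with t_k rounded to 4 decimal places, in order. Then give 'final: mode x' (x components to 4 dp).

1 1.3759 2->1
final: 1 -4.7407 -4.2865

Mode 2: guard c·x = 0.8474 hit at Δt = 1.3759 (t = 1.3759), x⁻ = (-1.1909, -0.1533) → reset → x⁺ = (-1.5847, -0.3664), jump to mode 1
Mode 1: flow for 0.7235 to horizon, guard not reached → x = (-4.7407, -4.2865)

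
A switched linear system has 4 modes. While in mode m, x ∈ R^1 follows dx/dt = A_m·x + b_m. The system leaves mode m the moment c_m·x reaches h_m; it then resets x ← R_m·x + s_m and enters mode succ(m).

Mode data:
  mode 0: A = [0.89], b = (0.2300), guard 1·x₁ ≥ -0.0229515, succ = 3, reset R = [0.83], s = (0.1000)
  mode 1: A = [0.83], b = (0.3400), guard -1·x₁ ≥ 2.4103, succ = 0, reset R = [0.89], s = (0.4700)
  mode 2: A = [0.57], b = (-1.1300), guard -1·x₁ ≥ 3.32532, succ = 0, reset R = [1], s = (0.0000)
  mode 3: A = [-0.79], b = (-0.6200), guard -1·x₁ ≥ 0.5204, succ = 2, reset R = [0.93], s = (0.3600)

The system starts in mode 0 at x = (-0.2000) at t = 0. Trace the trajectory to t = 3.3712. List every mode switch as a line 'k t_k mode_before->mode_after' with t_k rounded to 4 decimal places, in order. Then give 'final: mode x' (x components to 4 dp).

1 1.5661 0->3
2 3.0675 3->2
final: 2 -0.5221

Mode 0: guard c·x = -0.0230 hit at Δt = 1.5661 (t = 1.5661), x⁻ = (-0.0230) → reset → x⁺ = (0.0810), jump to mode 3
Mode 3: guard c·x = 0.5204 hit at Δt = 1.5014 (t = 3.0675), x⁻ = (-0.5204) → reset → x⁺ = (-0.1240), jump to mode 2
Mode 2: flow for 0.3037 to horizon, guard not reached → x = (-0.5221)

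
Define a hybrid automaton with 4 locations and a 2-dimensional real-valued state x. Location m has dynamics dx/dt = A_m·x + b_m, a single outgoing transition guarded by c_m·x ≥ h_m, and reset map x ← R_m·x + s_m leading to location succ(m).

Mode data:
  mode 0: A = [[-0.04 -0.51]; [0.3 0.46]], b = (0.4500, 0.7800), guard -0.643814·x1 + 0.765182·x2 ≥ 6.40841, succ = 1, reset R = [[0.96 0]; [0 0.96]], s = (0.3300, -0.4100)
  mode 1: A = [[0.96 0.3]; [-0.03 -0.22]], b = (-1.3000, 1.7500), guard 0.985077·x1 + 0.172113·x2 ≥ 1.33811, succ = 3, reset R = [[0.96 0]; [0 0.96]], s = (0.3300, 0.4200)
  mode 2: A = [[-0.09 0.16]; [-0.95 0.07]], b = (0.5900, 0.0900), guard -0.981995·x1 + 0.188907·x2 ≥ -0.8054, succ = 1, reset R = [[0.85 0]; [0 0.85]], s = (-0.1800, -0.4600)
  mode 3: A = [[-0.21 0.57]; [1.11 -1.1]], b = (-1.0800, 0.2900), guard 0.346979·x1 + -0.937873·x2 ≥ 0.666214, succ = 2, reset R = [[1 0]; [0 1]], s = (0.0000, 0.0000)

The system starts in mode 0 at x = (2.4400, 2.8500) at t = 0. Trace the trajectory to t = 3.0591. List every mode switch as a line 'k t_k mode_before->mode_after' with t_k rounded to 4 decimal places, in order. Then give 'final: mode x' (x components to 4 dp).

Mode 0: guard c·x = 6.4084 hit at Δt = 1.4103 (t = 1.4103), x⁻ = (-0.7019, 7.7845) → reset → x⁺ = (-0.3438, 7.0631), jump to mode 1
Mode 1: guard c·x = 1.3381 hit at Δt = 0.6403 (t = 2.0506), x⁻ = (0.1034, 7.1827) → reset → x⁺ = (0.4293, 7.3154), jump to mode 3
Mode 3: flow for 1.0085 to horizon, guard not reached → x = (1.9211, 3.6018)

1 1.4103 0->1
2 2.0506 1->3
final: 3 1.9211 3.6018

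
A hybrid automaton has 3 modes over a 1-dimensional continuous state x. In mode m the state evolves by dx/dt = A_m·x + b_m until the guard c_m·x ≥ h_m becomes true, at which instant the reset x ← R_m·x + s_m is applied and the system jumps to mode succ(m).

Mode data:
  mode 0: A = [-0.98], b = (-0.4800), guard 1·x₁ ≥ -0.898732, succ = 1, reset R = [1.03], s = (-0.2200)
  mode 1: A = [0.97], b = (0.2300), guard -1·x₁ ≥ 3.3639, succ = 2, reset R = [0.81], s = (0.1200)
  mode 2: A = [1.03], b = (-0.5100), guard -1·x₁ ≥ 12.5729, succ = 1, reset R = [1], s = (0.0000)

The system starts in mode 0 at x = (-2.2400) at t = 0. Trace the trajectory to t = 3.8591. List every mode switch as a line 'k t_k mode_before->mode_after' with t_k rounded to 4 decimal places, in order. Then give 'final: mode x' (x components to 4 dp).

Mode 0: guard c·x = -0.8987 hit at Δt = 1.4836 (t = 1.4836), x⁻ = (-0.8987) → reset → x⁺ = (-1.1457), jump to mode 1
Mode 1: guard c·x = 3.3639 hit at Δt = 1.2741 (t = 2.7577), x⁻ = (-3.3639) → reset → x⁺ = (-2.6048), jump to mode 2
Mode 2: flow for 1.1014 to horizon, guard not reached → x = (-9.1438)

1 1.4836 0->1
2 2.7577 1->2
final: 2 -9.1438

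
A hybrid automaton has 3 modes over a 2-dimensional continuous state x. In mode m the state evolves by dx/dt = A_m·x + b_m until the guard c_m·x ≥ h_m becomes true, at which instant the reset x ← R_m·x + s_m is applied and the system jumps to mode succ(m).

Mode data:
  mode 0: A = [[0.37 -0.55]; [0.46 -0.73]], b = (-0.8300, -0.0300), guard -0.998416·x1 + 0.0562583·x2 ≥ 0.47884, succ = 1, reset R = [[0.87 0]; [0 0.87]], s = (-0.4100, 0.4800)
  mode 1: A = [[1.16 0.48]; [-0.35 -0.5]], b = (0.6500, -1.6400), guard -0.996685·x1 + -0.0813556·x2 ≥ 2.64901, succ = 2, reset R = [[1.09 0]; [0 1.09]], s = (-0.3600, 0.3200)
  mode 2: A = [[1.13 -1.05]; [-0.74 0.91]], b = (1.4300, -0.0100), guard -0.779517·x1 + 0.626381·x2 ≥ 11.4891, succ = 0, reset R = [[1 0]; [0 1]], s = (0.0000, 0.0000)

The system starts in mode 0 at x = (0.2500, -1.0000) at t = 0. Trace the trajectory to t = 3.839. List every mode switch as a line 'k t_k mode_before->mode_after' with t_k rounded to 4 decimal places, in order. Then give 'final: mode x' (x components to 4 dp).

Mode 0: guard c·x = 0.4788 hit at Δt = 1.4729 (t = 1.4729), x⁻ = (-0.5032, -0.4188) → reset → x⁺ = (-0.8478, 0.1156), jump to mode 1
Mode 1: guard c·x = 2.6490 hit at Δt = 1.3349 (t = 2.8078), x⁻ = (-2.5749, -1.0165) → reset → x⁺ = (-3.1666, -0.7879), jump to mode 2
Mode 2: flow for 1.0312 to horizon, guard not reached → x = (-8.2258, 3.6659)

1 1.4729 0->1
2 2.8078 1->2
final: 2 -8.2258 3.6659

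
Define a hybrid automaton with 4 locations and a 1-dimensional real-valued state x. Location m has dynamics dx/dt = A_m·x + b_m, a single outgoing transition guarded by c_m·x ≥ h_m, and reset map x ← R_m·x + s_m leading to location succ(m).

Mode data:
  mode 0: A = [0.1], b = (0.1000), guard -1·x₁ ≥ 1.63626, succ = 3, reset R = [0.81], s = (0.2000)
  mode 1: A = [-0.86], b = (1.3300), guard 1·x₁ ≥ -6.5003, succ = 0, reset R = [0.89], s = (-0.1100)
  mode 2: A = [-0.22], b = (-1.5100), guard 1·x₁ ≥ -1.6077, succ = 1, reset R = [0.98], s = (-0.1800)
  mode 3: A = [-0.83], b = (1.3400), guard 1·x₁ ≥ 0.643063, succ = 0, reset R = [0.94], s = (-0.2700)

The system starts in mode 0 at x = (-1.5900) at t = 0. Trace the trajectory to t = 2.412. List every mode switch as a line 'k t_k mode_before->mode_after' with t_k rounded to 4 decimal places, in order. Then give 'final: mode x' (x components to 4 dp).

Mode 0: guard c·x = 1.6363 hit at Δt = 0.7548 (t = 0.7548), x⁻ = (-1.6363) → reset → x⁺ = (-1.1254), jump to mode 3
Mode 3: guard c·x = 0.6431 hit at Δt = 1.2493 (t = 2.0041), x⁻ = (0.6431) → reset → x⁺ = (0.3345), jump to mode 0
Mode 0: flow for 0.4079 to horizon, guard not reached → x = (0.3900)

1 0.7548 0->3
2 2.0041 3->0
final: 0 0.3900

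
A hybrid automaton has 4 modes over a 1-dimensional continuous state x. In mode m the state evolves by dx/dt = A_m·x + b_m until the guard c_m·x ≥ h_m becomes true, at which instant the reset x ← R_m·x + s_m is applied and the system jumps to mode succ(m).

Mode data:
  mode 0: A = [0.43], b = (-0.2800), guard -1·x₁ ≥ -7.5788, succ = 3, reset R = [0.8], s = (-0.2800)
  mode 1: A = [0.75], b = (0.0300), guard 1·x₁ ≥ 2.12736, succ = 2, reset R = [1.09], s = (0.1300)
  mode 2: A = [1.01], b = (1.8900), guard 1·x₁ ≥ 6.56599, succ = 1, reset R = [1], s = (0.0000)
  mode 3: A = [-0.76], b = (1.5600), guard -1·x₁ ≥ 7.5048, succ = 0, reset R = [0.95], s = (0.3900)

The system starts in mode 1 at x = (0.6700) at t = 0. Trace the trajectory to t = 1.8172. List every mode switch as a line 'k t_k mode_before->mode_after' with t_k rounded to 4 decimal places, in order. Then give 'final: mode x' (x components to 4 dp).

1 1.4880 1->2
final: 2 4.1528

Mode 1: guard c·x = 2.1274 hit at Δt = 1.4880 (t = 1.4880), x⁻ = (2.1274) → reset → x⁺ = (2.4488), jump to mode 2
Mode 2: flow for 0.3292 to horizon, guard not reached → x = (4.1528)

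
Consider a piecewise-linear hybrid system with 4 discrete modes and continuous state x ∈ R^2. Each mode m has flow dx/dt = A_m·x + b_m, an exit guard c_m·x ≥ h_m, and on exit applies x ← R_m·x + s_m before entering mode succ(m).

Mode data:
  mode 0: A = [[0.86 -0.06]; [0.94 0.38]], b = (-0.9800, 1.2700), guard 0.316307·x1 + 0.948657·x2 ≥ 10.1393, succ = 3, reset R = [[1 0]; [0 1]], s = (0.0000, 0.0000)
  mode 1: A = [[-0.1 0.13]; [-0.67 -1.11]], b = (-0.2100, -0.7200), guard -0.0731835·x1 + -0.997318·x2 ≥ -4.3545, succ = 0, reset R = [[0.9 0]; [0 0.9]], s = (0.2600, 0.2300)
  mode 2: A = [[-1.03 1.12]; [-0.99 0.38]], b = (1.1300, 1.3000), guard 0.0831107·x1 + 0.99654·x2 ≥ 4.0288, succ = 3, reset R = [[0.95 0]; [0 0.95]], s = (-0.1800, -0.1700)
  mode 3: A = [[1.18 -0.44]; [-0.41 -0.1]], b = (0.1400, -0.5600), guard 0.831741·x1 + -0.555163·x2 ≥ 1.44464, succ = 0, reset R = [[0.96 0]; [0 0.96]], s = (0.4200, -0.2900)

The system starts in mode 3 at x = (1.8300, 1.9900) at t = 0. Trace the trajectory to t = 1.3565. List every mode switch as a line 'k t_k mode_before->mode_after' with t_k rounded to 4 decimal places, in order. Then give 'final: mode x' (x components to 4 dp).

Mode 3: guard c·x = 1.4446 hit at Δt = 0.4022 (t = 0.4022), x⁻ = (2.6291, 1.3366) → reset → x⁺ = (2.9439, 0.9932), jump to mode 0
Mode 0: flow for 0.9543 to horizon, guard not reached → x = (4.9501, 6.9745)

1 0.4022 3->0
final: 0 4.9501 6.9745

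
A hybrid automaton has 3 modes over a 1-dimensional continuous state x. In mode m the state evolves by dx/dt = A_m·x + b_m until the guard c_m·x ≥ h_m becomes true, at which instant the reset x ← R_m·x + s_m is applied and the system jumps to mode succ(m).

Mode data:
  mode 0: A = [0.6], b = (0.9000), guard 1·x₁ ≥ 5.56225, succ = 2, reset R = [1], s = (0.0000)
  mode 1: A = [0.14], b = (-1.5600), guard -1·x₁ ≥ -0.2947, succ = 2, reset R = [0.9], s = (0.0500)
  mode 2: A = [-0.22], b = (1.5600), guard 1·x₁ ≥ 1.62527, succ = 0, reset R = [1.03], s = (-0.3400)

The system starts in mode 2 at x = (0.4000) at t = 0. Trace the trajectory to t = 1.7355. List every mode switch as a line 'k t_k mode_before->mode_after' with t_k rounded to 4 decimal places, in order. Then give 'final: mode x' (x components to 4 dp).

1 0.9194 2->0
final: 0 3.1244

Mode 2: guard c·x = 1.6253 hit at Δt = 0.9194 (t = 0.9194), x⁻ = (1.6253) → reset → x⁺ = (1.3340), jump to mode 0
Mode 0: flow for 0.8161 to horizon, guard not reached → x = (3.1244)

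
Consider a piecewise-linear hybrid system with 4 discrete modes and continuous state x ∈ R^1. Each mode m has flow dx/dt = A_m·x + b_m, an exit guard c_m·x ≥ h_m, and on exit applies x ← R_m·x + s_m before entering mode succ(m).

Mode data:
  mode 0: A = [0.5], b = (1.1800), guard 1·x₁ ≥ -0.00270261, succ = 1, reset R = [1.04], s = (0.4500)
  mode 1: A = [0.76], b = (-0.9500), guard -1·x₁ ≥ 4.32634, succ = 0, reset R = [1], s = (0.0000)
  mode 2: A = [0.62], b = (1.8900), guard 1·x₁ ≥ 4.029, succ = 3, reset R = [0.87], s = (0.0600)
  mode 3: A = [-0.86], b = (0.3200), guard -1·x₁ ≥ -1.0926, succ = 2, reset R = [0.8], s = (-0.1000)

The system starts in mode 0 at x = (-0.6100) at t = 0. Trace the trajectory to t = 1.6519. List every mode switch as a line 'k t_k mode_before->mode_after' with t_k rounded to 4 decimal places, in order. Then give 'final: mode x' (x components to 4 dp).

1 0.5958 0->1
final: 1 -0.5414

Mode 0: guard c·x = -0.0027 hit at Δt = 0.5958 (t = 0.5958), x⁻ = (-0.0027) → reset → x⁺ = (0.4472), jump to mode 1
Mode 1: flow for 1.0561 to horizon, guard not reached → x = (-0.5414)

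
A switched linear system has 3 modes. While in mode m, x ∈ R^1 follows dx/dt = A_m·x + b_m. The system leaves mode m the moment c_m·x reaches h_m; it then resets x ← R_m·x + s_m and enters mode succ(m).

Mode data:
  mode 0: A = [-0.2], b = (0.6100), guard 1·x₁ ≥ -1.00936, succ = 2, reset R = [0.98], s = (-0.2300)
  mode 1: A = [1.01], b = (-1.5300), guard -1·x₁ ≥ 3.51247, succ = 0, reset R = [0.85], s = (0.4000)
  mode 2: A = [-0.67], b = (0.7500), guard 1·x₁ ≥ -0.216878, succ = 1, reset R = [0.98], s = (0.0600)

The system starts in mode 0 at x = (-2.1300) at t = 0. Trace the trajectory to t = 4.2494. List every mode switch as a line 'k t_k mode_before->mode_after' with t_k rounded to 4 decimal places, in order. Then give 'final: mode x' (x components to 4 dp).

Mode 0: guard c·x = -1.0094 hit at Δt = 1.2189 (t = 1.2189), x⁻ = (-1.0094) → reset → x⁺ = (-1.2192), jump to mode 2
Mode 2: guard c·x = -0.2169 hit at Δt = 0.8353 (t = 2.0542), x⁻ = (-0.2169) → reset → x⁺ = (-0.1525), jump to mode 1
Mode 1: guard c·x = 3.5125 hit at Δt = 1.0927 (t = 3.1469), x⁻ = (-3.5125) → reset → x⁺ = (-2.5856), jump to mode 0
Mode 0: flow for 1.1025 to horizon, guard not reached → x = (-1.4704)

1 1.2189 0->2
2 2.0542 2->1
3 3.1469 1->0
final: 0 -1.4704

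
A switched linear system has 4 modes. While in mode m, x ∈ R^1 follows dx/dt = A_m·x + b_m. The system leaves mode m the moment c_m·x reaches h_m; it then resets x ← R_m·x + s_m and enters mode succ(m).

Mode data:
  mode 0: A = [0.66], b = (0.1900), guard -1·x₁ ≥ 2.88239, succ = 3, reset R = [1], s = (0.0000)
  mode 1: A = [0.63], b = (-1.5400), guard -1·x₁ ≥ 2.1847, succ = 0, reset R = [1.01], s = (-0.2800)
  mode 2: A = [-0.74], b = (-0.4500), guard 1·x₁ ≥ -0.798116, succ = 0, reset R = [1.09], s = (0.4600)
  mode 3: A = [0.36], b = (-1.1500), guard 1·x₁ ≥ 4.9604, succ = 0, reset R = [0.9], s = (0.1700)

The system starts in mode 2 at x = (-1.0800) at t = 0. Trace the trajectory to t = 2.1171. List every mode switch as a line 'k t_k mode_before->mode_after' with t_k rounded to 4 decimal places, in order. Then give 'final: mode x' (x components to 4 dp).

1 1.2293 2->0
final: 0 -0.5072

Mode 2: guard c·x = -0.7981 hit at Δt = 1.2293 (t = 1.2293), x⁻ = (-0.7981) → reset → x⁺ = (-0.4099), jump to mode 0
Mode 0: flow for 0.8878 to horizon, guard not reached → x = (-0.5072)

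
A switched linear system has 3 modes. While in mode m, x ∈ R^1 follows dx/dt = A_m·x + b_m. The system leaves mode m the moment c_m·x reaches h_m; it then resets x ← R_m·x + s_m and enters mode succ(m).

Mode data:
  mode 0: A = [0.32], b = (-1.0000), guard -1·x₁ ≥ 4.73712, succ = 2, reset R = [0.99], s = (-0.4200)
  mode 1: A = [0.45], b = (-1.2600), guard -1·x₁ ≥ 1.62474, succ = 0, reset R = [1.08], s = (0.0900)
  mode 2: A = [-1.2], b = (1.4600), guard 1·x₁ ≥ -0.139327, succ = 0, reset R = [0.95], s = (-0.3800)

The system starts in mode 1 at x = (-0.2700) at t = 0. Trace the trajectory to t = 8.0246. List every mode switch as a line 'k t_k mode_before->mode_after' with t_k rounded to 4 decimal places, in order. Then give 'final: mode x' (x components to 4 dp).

1 0.8123 1->0
2 2.3610 0->2
3 3.6445 2->0
4 6.0532 0->2
5 7.3367 2->0
final: 0 -1.4080

Mode 1: guard c·x = 1.6247 hit at Δt = 0.8123 (t = 0.8123), x⁻ = (-1.6247) → reset → x⁺ = (-1.6647), jump to mode 0
Mode 0: guard c·x = 4.7371 hit at Δt = 1.5487 (t = 2.3610), x⁻ = (-4.7371) → reset → x⁺ = (-5.1097), jump to mode 2
Mode 2: guard c·x = -0.1393 hit at Δt = 1.2835 (t = 3.6445), x⁻ = (-0.1393) → reset → x⁺ = (-0.5124), jump to mode 0
Mode 0: guard c·x = 4.7371 hit at Δt = 2.4087 (t = 6.0532), x⁻ = (-4.7371) → reset → x⁺ = (-5.1097), jump to mode 2
Mode 2: guard c·x = -0.1393 hit at Δt = 1.2835 (t = 7.3367), x⁻ = (-0.1393) → reset → x⁺ = (-0.5124), jump to mode 0
Mode 0: flow for 0.6879 to horizon, guard not reached → x = (-1.4080)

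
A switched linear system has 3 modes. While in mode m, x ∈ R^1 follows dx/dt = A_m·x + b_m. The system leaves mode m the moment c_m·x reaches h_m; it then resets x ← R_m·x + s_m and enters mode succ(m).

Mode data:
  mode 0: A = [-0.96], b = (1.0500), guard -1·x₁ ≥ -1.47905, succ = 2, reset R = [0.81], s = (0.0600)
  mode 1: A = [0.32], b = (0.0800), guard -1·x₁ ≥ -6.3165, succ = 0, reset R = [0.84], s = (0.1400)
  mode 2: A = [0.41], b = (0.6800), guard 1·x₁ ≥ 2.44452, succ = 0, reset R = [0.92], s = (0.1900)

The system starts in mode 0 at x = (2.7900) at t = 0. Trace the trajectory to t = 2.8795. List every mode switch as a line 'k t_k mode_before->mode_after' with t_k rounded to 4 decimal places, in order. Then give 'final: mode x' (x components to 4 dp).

1 1.5439 0->2
2 2.3764 2->0
final: 0 1.9237

Mode 0: guard c·x = -1.4790 hit at Δt = 1.5439 (t = 1.5439), x⁻ = (1.4790) → reset → x⁺ = (1.2580), jump to mode 2
Mode 2: guard c·x = 2.4445 hit at Δt = 0.8325 (t = 2.3764), x⁻ = (2.4445) → reset → x⁺ = (2.4390), jump to mode 0
Mode 0: flow for 0.5031 to horizon, guard not reached → x = (1.9237)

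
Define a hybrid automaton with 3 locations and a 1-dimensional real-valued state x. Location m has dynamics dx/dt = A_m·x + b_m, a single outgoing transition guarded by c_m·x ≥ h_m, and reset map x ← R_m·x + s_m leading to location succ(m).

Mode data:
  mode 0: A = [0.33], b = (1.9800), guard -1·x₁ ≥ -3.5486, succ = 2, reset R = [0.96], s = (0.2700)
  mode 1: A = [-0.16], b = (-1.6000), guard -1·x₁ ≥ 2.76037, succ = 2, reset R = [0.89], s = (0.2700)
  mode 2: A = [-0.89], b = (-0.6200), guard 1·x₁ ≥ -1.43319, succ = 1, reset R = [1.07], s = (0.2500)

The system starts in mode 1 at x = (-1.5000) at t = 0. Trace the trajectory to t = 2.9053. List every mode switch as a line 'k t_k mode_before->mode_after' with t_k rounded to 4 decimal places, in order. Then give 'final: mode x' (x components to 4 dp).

Mode 1: guard c·x = 2.7604 hit at Δt = 1.0031 (t = 1.0031), x⁻ = (-2.7604) → reset → x⁺ = (-2.1867), jump to mode 2
Mode 2: guard c·x = -1.4332 hit at Δt = 0.7917 (t = 1.7948), x⁻ = (-1.4332) → reset → x⁺ = (-1.2835), jump to mode 1
Mode 1: flow for 1.1105 to horizon, guard not reached → x = (-2.7025)

1 1.0031 1->2
2 1.7948 2->1
final: 1 -2.7025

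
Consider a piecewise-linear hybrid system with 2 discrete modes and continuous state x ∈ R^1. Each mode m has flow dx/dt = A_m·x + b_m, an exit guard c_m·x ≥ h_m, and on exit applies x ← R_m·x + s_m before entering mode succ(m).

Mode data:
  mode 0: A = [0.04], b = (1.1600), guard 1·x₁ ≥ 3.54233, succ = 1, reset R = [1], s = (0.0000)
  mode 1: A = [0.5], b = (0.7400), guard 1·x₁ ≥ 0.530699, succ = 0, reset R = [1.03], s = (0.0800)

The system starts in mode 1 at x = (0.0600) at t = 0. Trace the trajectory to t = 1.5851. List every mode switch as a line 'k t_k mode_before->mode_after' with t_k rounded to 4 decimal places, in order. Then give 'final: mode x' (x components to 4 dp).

1 0.5334 1->0
final: 0 1.8995

Mode 1: guard c·x = 0.5307 hit at Δt = 0.5334 (t = 0.5334), x⁻ = (0.5307) → reset → x⁺ = (0.6266), jump to mode 0
Mode 0: flow for 1.0517 to horizon, guard not reached → x = (1.8995)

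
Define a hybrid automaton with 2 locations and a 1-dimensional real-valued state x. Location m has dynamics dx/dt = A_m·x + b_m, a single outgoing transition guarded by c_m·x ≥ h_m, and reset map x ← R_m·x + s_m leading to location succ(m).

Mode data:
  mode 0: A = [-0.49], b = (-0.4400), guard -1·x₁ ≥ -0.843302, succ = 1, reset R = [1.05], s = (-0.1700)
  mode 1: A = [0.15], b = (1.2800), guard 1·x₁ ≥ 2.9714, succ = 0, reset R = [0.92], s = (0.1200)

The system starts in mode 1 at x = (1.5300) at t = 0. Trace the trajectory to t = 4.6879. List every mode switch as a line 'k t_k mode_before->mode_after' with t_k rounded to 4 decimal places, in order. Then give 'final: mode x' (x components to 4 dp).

Mode 1: guard c·x = 2.9714 hit at Δt = 0.8924 (t = 0.8924), x⁻ = (2.9714) → reset → x⁺ = (2.8537), jump to mode 0
Mode 0: guard c·x = -0.8433 hit at Δt = 1.5665 (t = 2.4589), x⁻ = (0.8433) → reset → x⁺ = (0.7155), jump to mode 1
Mode 1: guard c·x = 2.9714 hit at Δt = 1.4551 (t = 3.9140), x⁻ = (2.9714) → reset → x⁺ = (2.8537), jump to mode 0
Mode 0: flow for 0.7739 to horizon, guard not reached → x = (1.6697)

1 0.8924 1->0
2 2.4589 0->1
3 3.9140 1->0
final: 0 1.6697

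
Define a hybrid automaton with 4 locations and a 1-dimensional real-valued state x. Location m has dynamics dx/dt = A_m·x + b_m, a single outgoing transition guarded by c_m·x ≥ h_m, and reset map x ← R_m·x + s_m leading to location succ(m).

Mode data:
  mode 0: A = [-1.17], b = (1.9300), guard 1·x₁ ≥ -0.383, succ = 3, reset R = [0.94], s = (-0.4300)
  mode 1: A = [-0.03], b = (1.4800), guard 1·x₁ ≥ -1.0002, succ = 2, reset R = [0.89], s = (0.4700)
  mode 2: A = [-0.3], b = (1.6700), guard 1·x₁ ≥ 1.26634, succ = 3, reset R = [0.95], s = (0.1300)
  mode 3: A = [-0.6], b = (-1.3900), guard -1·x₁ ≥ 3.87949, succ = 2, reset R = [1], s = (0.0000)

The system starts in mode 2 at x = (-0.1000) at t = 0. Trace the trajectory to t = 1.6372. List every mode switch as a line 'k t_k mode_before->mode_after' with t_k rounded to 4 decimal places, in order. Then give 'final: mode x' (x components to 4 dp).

Mode 2: guard c·x = 1.2663 hit at Δt = 0.9197 (t = 0.9197), x⁻ = (1.2663) → reset → x⁺ = (1.3330), jump to mode 3
Mode 3: flow for 0.7175 to horizon, guard not reached → x = (0.0563)

1 0.9197 2->3
final: 3 0.0563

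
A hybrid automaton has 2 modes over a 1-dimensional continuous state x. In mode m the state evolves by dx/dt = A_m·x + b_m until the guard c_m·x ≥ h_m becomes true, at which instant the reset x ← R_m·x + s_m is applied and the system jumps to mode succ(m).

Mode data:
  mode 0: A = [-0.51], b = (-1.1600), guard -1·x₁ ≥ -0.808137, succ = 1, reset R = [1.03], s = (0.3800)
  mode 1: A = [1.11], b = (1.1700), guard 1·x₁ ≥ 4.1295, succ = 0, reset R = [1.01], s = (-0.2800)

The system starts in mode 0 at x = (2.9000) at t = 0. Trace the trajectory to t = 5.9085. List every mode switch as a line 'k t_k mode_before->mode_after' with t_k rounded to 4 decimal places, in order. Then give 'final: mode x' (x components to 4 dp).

1 1.0156 0->1
2 1.7609 1->0
3 3.1200 0->1
4 3.8653 1->0
5 5.2244 0->1
final: 1 3.7889

Mode 0: guard c·x = -0.8081 hit at Δt = 1.0156 (t = 1.0156), x⁻ = (0.8081) → reset → x⁺ = (1.2124), jump to mode 1
Mode 1: guard c·x = 4.1295 hit at Δt = 0.7453 (t = 1.7609), x⁻ = (4.1295) → reset → x⁺ = (3.8908), jump to mode 0
Mode 0: guard c·x = -0.8081 hit at Δt = 1.3591 (t = 3.1200), x⁻ = (0.8081) → reset → x⁺ = (1.2124), jump to mode 1
Mode 1: guard c·x = 4.1295 hit at Δt = 0.7453 (t = 3.8653), x⁻ = (4.1295) → reset → x⁺ = (3.8908), jump to mode 0
Mode 0: guard c·x = -0.8081 hit at Δt = 1.3591 (t = 5.2244), x⁻ = (0.8081) → reset → x⁺ = (1.2124), jump to mode 1
Mode 1: flow for 0.6841 to horizon, guard not reached → x = (3.7889)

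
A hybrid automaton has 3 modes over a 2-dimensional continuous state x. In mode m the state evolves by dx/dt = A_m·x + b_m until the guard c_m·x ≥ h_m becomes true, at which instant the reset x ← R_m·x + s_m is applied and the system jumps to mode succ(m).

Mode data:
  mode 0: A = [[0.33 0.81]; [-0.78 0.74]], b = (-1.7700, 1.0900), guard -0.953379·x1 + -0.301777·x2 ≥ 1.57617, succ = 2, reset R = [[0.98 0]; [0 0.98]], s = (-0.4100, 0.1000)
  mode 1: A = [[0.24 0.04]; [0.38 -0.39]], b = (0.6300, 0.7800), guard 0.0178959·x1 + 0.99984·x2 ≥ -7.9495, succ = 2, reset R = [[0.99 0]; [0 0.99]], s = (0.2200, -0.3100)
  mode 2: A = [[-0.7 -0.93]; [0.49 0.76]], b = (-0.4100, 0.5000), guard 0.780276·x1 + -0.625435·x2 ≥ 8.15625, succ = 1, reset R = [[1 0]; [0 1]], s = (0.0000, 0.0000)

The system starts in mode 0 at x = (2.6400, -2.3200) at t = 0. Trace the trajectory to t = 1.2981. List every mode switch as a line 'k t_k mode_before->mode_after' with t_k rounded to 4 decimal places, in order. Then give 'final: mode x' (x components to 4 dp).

Mode 0: guard c·x = 1.5762 hit at Δt = 0.7533 (t = 0.7533), x⁻ = (-0.3630, -4.0762) → reset → x⁺ = (-0.7657, -3.8947), jump to mode 2
Mode 2: flow for 0.5448 to horizon, guard not reached → x = (1.2860, -5.4930)

1 0.7533 0->2
final: 2 1.2860 -5.4930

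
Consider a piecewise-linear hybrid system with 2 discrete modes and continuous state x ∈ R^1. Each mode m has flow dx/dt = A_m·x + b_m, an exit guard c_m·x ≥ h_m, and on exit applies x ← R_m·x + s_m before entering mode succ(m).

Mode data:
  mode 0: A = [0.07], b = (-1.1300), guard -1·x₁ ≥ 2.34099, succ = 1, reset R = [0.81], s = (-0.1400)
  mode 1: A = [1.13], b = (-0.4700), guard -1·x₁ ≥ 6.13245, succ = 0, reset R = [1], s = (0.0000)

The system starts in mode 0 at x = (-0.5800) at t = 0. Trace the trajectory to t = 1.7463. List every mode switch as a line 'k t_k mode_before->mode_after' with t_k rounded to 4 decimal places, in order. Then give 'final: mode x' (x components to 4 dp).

1 1.4303 0->1
final: 1 -3.0885

Mode 0: guard c·x = 2.3410 hit at Δt = 1.4303 (t = 1.4303), x⁻ = (-2.3410) → reset → x⁺ = (-2.0362), jump to mode 1
Mode 1: flow for 0.3160 to horizon, guard not reached → x = (-3.0885)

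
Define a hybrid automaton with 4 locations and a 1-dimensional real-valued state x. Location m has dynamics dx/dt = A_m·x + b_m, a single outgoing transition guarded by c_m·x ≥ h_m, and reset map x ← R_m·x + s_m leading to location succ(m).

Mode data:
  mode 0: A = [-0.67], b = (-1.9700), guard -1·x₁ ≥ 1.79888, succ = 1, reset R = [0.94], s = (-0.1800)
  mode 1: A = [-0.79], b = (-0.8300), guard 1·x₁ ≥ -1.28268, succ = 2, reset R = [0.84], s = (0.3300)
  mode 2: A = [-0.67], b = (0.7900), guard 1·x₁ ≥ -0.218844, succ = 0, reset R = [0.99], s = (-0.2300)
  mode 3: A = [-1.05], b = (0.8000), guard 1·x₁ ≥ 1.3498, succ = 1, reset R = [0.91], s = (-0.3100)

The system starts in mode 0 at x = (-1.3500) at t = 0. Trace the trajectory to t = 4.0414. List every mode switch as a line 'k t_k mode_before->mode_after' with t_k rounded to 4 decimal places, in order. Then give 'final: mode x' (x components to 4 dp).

Mode 0: guard c·x = 1.7989 hit at Δt = 0.4950 (t = 0.4950), x⁻ = (-1.7989) → reset → x⁺ = (-1.8709), jump to mode 1
Mode 1: guard c·x = -1.2827 hit at Δt = 1.5984 (t = 2.0934), x⁻ = (-1.2827) → reset → x⁺ = (-0.7475), jump to mode 2
Mode 2: guard c·x = -0.2188 hit at Δt = 0.4787 (t = 2.5721), x⁻ = (-0.2188) → reset → x⁺ = (-0.4467), jump to mode 0
Mode 0: guard c·x = 1.7989 hit at Δt = 1.1664 (t = 3.7385), x⁻ = (-1.7989) → reset → x⁺ = (-1.8709), jump to mode 1
Mode 1: flow for 0.3029 to horizon, guard not reached → x = (-1.6964)

1 0.4950 0->1
2 2.0934 1->2
3 2.5721 2->0
4 3.7385 0->1
final: 1 -1.6964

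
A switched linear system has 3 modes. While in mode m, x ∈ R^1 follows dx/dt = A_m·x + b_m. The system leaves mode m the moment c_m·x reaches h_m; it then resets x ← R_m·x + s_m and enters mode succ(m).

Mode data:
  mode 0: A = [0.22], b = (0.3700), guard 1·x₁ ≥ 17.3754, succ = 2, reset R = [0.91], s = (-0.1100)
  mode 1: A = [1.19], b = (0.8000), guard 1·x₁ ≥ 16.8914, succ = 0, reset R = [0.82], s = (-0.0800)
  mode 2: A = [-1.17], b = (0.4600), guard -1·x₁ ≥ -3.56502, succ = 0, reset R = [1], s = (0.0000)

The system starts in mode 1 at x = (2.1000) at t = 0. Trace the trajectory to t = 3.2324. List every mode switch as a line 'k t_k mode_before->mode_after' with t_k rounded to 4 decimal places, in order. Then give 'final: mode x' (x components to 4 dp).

1 1.5514 1->0
2 2.5044 0->2
final: 2 6.9246

Mode 1: guard c·x = 16.8914 hit at Δt = 1.5514 (t = 1.5514), x⁻ = (16.8914) → reset → x⁺ = (13.7709), jump to mode 0
Mode 0: guard c·x = 17.3754 hit at Δt = 0.9530 (t = 2.5044), x⁻ = (17.3754) → reset → x⁺ = (15.7016), jump to mode 2
Mode 2: flow for 0.7280 to horizon, guard not reached → x = (6.9246)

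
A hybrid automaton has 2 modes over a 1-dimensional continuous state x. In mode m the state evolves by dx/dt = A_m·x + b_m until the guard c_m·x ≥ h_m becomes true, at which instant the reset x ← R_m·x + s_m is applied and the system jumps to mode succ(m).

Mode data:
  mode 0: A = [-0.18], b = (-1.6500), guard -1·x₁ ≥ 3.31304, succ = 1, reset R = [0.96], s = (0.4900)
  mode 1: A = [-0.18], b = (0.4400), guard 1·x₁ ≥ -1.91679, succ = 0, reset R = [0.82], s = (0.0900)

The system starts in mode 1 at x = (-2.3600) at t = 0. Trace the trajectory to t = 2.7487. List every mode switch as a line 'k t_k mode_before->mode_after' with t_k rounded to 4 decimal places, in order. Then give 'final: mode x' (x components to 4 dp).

1 0.5377 1->0
2 2.0499 0->1
final: 1 -2.0836

Mode 1: guard c·x = -1.9168 hit at Δt = 0.5377 (t = 0.5377), x⁻ = (-1.9168) → reset → x⁺ = (-1.4818), jump to mode 0
Mode 0: guard c·x = 3.3130 hit at Δt = 1.5122 (t = 2.0499), x⁻ = (-3.3130) → reset → x⁺ = (-2.6905), jump to mode 1
Mode 1: flow for 0.6988 to horizon, guard not reached → x = (-2.0836)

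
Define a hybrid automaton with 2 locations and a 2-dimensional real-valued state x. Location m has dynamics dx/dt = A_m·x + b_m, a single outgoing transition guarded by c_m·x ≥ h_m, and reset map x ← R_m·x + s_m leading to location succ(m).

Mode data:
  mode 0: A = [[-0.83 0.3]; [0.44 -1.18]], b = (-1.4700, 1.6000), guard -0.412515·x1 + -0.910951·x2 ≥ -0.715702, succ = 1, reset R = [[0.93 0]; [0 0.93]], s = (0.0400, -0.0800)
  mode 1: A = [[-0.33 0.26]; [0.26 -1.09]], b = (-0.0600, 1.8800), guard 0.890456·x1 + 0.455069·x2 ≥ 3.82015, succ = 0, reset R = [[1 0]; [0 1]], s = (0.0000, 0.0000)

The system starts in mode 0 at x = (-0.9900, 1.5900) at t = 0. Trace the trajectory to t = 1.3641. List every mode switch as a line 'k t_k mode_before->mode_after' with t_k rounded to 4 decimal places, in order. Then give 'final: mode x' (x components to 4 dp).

1 0.5785 0->1
final: 1 -0.5701 1.3626

Mode 0: guard c·x = -0.7157 hit at Δt = 0.5785 (t = 0.5785), x⁻ = (-1.0938, 1.2810) → reset → x⁺ = (-0.9772, 1.1113), jump to mode 1
Mode 1: flow for 0.7856 to horizon, guard not reached → x = (-0.5701, 1.3626)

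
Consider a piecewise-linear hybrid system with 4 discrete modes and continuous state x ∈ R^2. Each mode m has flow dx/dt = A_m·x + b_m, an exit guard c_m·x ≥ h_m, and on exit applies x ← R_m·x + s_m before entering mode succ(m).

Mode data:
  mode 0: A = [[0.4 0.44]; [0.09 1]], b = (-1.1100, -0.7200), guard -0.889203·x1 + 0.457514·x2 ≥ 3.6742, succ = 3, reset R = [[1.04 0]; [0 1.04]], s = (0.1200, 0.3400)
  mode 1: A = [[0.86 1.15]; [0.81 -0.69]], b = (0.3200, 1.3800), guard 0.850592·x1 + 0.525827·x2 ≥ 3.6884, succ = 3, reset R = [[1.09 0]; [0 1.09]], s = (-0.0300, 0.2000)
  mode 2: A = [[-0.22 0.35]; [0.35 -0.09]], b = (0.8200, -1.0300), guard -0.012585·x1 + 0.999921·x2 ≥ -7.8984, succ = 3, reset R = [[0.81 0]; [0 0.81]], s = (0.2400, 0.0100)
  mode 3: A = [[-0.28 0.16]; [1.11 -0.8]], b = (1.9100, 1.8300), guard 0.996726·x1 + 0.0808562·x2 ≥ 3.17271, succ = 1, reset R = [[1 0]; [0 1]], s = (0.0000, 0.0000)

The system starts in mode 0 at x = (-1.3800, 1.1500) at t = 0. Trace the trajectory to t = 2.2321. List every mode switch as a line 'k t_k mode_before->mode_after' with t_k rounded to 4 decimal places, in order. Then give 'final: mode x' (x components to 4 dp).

Mode 0: guard c·x = 3.6742 hit at Δt = 1.3187 (t = 1.3187), x⁻ = (-3.1940, 1.8232) → reset → x⁺ = (-3.2017, 2.2361), jump to mode 3
Mode 3: flow for 0.9134 to horizon, guard not reached → x = (-0.7711, 0.9861)

1 1.3187 0->3
final: 3 -0.7711 0.9861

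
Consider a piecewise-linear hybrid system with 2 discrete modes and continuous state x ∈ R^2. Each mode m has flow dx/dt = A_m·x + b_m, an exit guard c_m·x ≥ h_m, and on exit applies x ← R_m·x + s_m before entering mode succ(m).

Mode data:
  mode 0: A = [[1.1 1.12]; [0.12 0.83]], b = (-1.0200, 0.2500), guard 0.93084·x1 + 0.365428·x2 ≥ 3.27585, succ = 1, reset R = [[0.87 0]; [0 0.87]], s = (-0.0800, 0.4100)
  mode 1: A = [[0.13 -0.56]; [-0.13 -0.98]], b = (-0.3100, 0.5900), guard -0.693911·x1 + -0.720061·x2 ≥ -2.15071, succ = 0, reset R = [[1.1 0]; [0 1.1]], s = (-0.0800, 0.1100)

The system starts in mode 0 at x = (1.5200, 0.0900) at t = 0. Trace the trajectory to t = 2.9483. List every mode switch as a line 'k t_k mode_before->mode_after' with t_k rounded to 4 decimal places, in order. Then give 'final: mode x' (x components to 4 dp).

1 0.9150 0->1
2 1.5989 1->0
3 1.7764 0->1
4 2.4228 1->0
5 2.6238 0->1
final: 1 2.2342 1.2737

Mode 0: guard c·x = 3.2759 hit at Δt = 0.9150 (t = 0.9150), x⁻ = (3.1770, 0.8718) → reset → x⁺ = (2.6840, 1.1685), jump to mode 1
Mode 1: guard c·x = -2.1507 hit at Δt = 0.6839 (t = 1.5989), x⁻ = (2.3409, 0.7310) → reset → x⁺ = (2.4949, 0.9141), jump to mode 0
Mode 0: guard c·x = 3.2759 hit at Δt = 0.1775 (t = 1.7764), x⁻ = (3.0598, 1.1702) → reset → x⁺ = (2.5821, 1.4281), jump to mode 1
Mode 1: guard c·x = -2.1507 hit at Δt = 0.6464 (t = 2.4228), x⁻ = (2.1710, 0.8947) → reset → x⁺ = (2.3081, 1.0941), jump to mode 0
Mode 0: guard c·x = 3.2759 hit at Δt = 0.2011 (t = 2.6238), x⁻ = (2.9633, 1.4161) → reset → x⁺ = (2.4981, 1.6420), jump to mode 1
Mode 1: flow for 0.3245 to horizon, guard not reached → x = (2.2342, 1.2737)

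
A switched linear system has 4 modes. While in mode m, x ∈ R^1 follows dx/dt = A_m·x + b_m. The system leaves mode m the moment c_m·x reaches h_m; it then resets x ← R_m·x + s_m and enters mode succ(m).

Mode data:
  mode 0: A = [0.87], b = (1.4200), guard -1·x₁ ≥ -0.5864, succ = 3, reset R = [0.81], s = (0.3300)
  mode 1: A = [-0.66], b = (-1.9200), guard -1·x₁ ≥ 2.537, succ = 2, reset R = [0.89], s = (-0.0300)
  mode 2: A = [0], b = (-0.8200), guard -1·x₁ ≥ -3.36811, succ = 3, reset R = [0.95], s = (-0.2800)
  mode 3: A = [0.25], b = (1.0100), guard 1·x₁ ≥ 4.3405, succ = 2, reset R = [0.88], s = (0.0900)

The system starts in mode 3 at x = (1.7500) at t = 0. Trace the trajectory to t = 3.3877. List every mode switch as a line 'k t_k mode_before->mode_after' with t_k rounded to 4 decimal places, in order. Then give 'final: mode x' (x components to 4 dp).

1 1.4791 3->2
2 2.1395 2->3
3 2.8826 3->2
final: 2 3.4954

Mode 3: guard c·x = 4.3405 hit at Δt = 1.4791 (t = 1.4791), x⁻ = (4.3405) → reset → x⁺ = (3.9096), jump to mode 2
Mode 2: guard c·x = -3.3681 hit at Δt = 0.6604 (t = 2.1395), x⁻ = (3.3681) → reset → x⁺ = (2.9197), jump to mode 3
Mode 3: guard c·x = 4.3405 hit at Δt = 0.7431 (t = 2.8826), x⁻ = (4.3405) → reset → x⁺ = (3.9096), jump to mode 2
Mode 2: flow for 0.5051 to horizon, guard not reached → x = (3.4954)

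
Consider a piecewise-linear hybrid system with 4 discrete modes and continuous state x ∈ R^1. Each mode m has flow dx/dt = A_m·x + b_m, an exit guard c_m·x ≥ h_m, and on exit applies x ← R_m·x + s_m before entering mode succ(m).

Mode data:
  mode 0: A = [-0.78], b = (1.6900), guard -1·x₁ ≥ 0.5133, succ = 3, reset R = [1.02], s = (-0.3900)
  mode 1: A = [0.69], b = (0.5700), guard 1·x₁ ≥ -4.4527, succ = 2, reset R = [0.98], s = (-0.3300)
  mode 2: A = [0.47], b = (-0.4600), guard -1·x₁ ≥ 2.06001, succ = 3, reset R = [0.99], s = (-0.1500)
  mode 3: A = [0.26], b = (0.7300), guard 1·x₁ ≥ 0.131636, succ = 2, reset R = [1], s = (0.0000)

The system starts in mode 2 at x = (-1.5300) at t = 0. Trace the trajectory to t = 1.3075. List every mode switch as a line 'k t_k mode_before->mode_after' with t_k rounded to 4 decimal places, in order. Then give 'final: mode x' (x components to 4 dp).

Mode 2: guard c·x = 2.0600 hit at Δt = 0.4078 (t = 0.4078), x⁻ = (-2.0600) → reset → x⁺ = (-2.1894), jump to mode 3
Mode 3: flow for 0.8997 to horizon, guard not reached → x = (-2.0265)

1 0.4078 2->3
final: 3 -2.0265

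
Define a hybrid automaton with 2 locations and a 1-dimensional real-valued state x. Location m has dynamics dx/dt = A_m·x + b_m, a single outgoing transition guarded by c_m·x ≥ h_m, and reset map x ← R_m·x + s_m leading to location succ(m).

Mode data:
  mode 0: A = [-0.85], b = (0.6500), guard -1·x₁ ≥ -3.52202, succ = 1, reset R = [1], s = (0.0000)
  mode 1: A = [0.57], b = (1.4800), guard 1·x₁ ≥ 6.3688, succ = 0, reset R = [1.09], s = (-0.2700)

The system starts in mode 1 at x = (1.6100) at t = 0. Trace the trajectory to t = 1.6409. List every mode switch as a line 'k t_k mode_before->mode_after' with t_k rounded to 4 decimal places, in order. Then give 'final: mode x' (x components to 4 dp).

Mode 1: guard c·x = 6.3688 hit at Δt = 1.3276 (t = 1.3276), x⁻ = (6.3688) → reset → x⁺ = (6.6720), jump to mode 0
Mode 0: flow for 0.3133 to horizon, guard not reached → x = (5.2909)

1 1.3276 1->0
final: 0 5.2909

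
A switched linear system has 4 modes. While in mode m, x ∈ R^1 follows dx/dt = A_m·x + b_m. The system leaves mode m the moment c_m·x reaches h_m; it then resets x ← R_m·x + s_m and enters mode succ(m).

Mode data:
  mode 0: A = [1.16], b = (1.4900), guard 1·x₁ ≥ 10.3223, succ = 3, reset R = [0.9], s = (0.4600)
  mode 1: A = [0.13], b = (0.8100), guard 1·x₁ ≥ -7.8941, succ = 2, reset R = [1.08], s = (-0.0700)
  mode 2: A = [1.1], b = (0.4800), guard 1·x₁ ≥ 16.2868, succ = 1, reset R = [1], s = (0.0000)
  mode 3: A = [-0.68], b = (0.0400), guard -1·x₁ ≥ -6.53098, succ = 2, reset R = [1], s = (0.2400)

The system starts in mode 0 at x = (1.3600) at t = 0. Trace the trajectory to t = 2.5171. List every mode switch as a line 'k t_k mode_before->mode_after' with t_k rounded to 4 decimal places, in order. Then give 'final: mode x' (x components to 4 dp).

1 1.2751 0->3
2 1.8688 3->2
final: 2 14.2693

Mode 0: guard c·x = 10.3223 hit at Δt = 1.2751 (t = 1.2751), x⁻ = (10.3223) → reset → x⁺ = (9.7501), jump to mode 3
Mode 3: guard c·x = -6.5310 hit at Δt = 0.5937 (t = 1.8688), x⁻ = (6.5310) → reset → x⁺ = (6.7710), jump to mode 2
Mode 2: flow for 0.6483 to horizon, guard not reached → x = (14.2693)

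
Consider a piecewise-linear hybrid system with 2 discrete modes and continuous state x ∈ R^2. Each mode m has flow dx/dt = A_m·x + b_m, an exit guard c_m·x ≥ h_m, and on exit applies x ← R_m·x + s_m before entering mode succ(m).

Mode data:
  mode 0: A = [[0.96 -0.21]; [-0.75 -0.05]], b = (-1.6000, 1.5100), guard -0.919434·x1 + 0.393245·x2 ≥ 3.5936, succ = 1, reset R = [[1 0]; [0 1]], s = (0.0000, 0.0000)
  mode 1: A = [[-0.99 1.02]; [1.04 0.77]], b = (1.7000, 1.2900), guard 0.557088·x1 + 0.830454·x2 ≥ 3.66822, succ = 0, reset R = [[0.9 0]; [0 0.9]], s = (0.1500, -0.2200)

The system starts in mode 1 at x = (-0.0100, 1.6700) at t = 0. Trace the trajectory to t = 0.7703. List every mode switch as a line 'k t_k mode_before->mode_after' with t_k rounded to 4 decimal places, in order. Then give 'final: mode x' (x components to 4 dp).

Mode 1: guard c·x = 3.6682 hit at Δt = 0.4411 (t = 0.4411), x⁻ = (1.5101, 3.4041) → reset → x⁺ = (1.5091, 2.8437), jump to mode 0
Mode 0: flow for 0.3292 to horizon, guard not reached → x = (1.2155, 2.9548)

1 0.4411 1->0
final: 0 1.2155 2.9548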